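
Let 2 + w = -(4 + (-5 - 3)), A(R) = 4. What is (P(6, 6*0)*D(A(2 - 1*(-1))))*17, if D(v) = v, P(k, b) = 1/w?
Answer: 34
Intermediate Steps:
w = 2 (w = -2 - (4 + (-5 - 3)) = -2 - (4 - 8) = -2 - 1*(-4) = -2 + 4 = 2)
P(k, b) = ½ (P(k, b) = 1/2 = ½)
(P(6, 6*0)*D(A(2 - 1*(-1))))*17 = ((½)*4)*17 = 2*17 = 34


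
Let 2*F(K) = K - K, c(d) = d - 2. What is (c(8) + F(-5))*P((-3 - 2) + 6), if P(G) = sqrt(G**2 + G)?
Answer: 6*sqrt(2) ≈ 8.4853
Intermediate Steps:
P(G) = sqrt(G + G**2)
c(d) = -2 + d
F(K) = 0 (F(K) = (K - K)/2 = (1/2)*0 = 0)
(c(8) + F(-5))*P((-3 - 2) + 6) = ((-2 + 8) + 0)*sqrt(((-3 - 2) + 6)*(1 + ((-3 - 2) + 6))) = (6 + 0)*sqrt((-5 + 6)*(1 + (-5 + 6))) = 6*sqrt(1*(1 + 1)) = 6*sqrt(1*2) = 6*sqrt(2)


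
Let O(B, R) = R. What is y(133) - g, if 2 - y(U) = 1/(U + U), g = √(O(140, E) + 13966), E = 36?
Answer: 531/266 - √14002 ≈ -116.33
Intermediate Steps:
g = √14002 (g = √(36 + 13966) = √14002 ≈ 118.33)
y(U) = 2 - 1/(2*U) (y(U) = 2 - 1/(U + U) = 2 - 1/(2*U))
y(133) - g = (2 - ½/133) - √14002 = (2 - ½*1/133) - √14002 = (2 - 1/266) - √14002 = 531/266 - √14002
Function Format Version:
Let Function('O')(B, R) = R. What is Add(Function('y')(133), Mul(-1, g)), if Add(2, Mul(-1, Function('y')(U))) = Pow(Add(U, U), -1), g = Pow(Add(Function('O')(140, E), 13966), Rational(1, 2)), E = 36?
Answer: Add(Rational(531, 266), Mul(-1, Pow(14002, Rational(1, 2)))) ≈ -116.33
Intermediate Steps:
g = Pow(14002, Rational(1, 2)) (g = Pow(Add(36, 13966), Rational(1, 2)) = Pow(14002, Rational(1, 2)) ≈ 118.33)
Function('y')(U) = Add(2, Mul(Rational(-1, 2), Pow(U, -1))) (Function('y')(U) = Add(2, Mul(-1, Pow(Add(U, U), -1))) = Add(2, Mul(-1, Pow(Mul(2, U), -1))) = Add(2, Mul(-1, Mul(Rational(1, 2), Pow(U, -1)))) = Add(2, Mul(Rational(-1, 2), Pow(U, -1))))
Add(Function('y')(133), Mul(-1, g)) = Add(Add(2, Mul(Rational(-1, 2), Pow(133, -1))), Mul(-1, Pow(14002, Rational(1, 2)))) = Add(Add(2, Mul(Rational(-1, 2), Rational(1, 133))), Mul(-1, Pow(14002, Rational(1, 2)))) = Add(Add(2, Rational(-1, 266)), Mul(-1, Pow(14002, Rational(1, 2)))) = Add(Rational(531, 266), Mul(-1, Pow(14002, Rational(1, 2))))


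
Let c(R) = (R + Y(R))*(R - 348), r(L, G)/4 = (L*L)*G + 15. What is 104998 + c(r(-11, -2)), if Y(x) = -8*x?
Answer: -7878138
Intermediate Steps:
r(L, G) = 60 + 4*G*L² (r(L, G) = 4*((L*L)*G + 15) = 4*(L²*G + 15) = 4*(G*L² + 15) = 4*(15 + G*L²) = 60 + 4*G*L²)
c(R) = -7*R*(-348 + R) (c(R) = (R - 8*R)*(R - 348) = (-7*R)*(-348 + R) = -7*R*(-348 + R))
104998 + c(r(-11, -2)) = 104998 + 7*(60 + 4*(-2)*(-11)²)*(348 - (60 + 4*(-2)*(-11)²)) = 104998 + 7*(60 + 4*(-2)*121)*(348 - (60 + 4*(-2)*121)) = 104998 + 7*(60 - 968)*(348 - (60 - 968)) = 104998 + 7*(-908)*(348 - 1*(-908)) = 104998 + 7*(-908)*(348 + 908) = 104998 + 7*(-908)*1256 = 104998 - 7983136 = -7878138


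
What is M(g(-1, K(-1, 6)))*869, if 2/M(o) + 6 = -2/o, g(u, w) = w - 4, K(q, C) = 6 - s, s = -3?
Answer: -4345/16 ≈ -271.56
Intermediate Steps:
K(q, C) = 9 (K(q, C) = 6 - 1*(-3) = 6 + 3 = 9)
g(u, w) = -4 + w
M(o) = 2/(-6 - 2/o)
M(g(-1, K(-1, 6)))*869 = -(-4 + 9)/(1 + 3*(-4 + 9))*869 = -1*5/(1 + 3*5)*869 = -1*5/(1 + 15)*869 = -1*5/16*869 = -1*5*1/16*869 = -5/16*869 = -4345/16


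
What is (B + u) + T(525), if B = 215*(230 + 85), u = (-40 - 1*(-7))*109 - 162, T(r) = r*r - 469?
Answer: 339122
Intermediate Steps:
T(r) = -469 + r² (T(r) = r² - 469 = -469 + r²)
u = -3759 (u = (-40 + 7)*109 - 162 = -33*109 - 162 = -3597 - 162 = -3759)
B = 67725 (B = 215*315 = 67725)
(B + u) + T(525) = (67725 - 3759) + (-469 + 525²) = 63966 + (-469 + 275625) = 63966 + 275156 = 339122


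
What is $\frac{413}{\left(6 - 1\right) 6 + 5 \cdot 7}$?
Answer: $\frac{413}{65} \approx 6.3538$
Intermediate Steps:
$\frac{413}{\left(6 - 1\right) 6 + 5 \cdot 7} = \frac{413}{5 \cdot 6 + 35} = \frac{413}{30 + 35} = \frac{413}{65}$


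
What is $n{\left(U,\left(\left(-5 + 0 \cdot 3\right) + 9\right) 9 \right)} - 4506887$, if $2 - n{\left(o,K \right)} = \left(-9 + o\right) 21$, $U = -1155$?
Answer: $-4482441$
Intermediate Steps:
$n{\left(o,K \right)} = 191 - 21 o$ ($n{\left(o,K \right)} = 2 - \left(-9 + o\right) 21 = 2 - \left(-189 + 21 o\right) = 191 - 21 o$)
$n{\left(U,\left(\left(-5 + 0 \cdot 3\right) + 9\right) 9 \right)} - 4506887 = \left(191 - -24255\right) - 4506887 = \left(191 + 24255\right) - 4506887 = 24446 - 4506887 = -4482441$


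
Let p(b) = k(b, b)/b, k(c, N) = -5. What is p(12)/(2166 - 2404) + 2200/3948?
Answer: 75035/134232 ≈ 0.55900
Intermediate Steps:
p(b) = -5/b
p(12)/(2166 - 2404) + 2200/3948 = (-5/12)/(2166 - 2404) + 2200/3948 = -5*1/12/(-238) + 2200*(1/3948) = -5/12*(-1/238) + 550/987 = 5/2856 + 550/987 = 75035/134232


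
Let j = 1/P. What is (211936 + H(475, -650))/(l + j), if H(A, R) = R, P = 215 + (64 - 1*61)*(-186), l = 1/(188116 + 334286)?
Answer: -37859046537396/522059 ≈ -7.2519e+7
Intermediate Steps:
l = 1/522402 ≈ 1.9142e-6
P = -343 (P = 215 + (64 - 61)*(-186) = 215 + 3*(-186) = 215 - 558 = -343)
j = -1/343 (j = 1/(-343) = -1/343 ≈ -0.0029155)
(211936 + H(475, -650))/(l + j) = (211936 - 650)/(1/522402 - 1/343) = 211286/(-522059/179183886) = 211286*(-179183886/522059) = -37859046537396/522059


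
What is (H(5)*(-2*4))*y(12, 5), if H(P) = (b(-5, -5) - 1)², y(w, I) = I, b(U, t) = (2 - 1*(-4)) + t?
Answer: 0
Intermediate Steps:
b(U, t) = 6 + t (b(U, t) = (2 + 4) + t = 6 + t)
H(P) = 0 (H(P) = ((6 - 5) - 1)² = (1 - 1)² = 0² = 0)
(H(5)*(-2*4))*y(12, 5) = (0*(-2*4))*5 = (0*(-8))*5 = 0*5 = 0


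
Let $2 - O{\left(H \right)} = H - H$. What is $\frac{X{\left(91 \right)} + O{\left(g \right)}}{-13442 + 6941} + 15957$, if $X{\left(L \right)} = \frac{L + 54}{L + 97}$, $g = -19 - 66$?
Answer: $\frac{19502453395}{1222188} \approx 15957.0$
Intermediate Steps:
$g = -85$ ($g = -19 - 66 = -85$)
$X{\left(L \right)} = \frac{54 + L}{97 + L}$
$O{\left(H \right)} = 2$ ($O{\left(H \right)} = 2 - \left(H - H\right) = 2 - 0 = 2 + 0 = 2$)
$\frac{X{\left(91 \right)} + O{\left(g \right)}}{-13442 + 6941} + 15957 = \frac{\frac{54 + 91}{97 + 91} + 2}{-13442 + 6941} + 15957 = \frac{\frac{1}{188} \cdot 145 + 2}{-6501} + 15957 = \left(\frac{1}{188} \cdot 145 + 2\right) \left(- \frac{1}{6501}\right) + 15957 = \left(\frac{145}{188} + 2\right) \left(- \frac{1}{6501}\right) + 15957 = \frac{521}{188} \left(- \frac{1}{6501}\right) + 15957 = - \frac{521}{1222188} + 15957 = \frac{19502453395}{1222188}$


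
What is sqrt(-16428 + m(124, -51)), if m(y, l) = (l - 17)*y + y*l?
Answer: 4*I*sqrt(1949) ≈ 176.59*I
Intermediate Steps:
m(y, l) = l*y + y*(-17 + l) (m(y, l) = (-17 + l)*y + l*y = y*(-17 + l) + l*y = l*y + y*(-17 + l))
sqrt(-16428 + m(124, -51)) = sqrt(-16428 + 124*(-17 + 2*(-51))) = sqrt(-16428 + 124*(-17 - 102)) = sqrt(-16428 + 124*(-119)) = sqrt(-16428 - 14756) = sqrt(-31184) = 4*I*sqrt(1949)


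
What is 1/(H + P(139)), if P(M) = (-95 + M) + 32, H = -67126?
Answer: -1/67050 ≈ -1.4914e-5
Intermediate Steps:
P(M) = -63 + M
1/(H + P(139)) = 1/(-67126 + (-63 + 139)) = 1/(-67126 + 76) = 1/(-67050) = -1/67050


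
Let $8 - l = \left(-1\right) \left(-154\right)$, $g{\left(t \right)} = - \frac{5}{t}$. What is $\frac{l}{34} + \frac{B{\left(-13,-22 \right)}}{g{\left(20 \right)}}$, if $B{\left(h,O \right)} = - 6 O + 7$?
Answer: $- \frac{9525}{17} \approx -560.29$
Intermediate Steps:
$B{\left(h,O \right)} = 7 - 6 O$
$l = -146$ ($l = 8 - \left(-1\right) \left(-154\right) = 8 - 154 = -146$)
$\frac{l}{34} + \frac{B{\left(-13,-22 \right)}}{g{\left(20 \right)}} = - \frac{146}{34} + \frac{7 - -132}{\left(-5\right) \frac{1}{20}} = \left(-146\right) \frac{1}{34} + \frac{7 + 132}{\left(-5\right) \frac{1}{20}} = - \frac{73}{17} + \frac{139}{- \frac{1}{4}} = - \frac{73}{17} + 139 \left(-4\right) = - \frac{73}{17} - 556 = - \frac{9525}{17}$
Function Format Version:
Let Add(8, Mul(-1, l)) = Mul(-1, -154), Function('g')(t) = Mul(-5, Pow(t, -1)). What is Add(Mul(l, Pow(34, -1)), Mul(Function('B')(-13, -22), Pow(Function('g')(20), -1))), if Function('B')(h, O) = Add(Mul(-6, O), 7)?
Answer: Rational(-9525, 17) ≈ -560.29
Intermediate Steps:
Function('B')(h, O) = Add(7, Mul(-6, O))
l = -146 (l = Add(8, Mul(-1, Mul(-1, -154))) = Add(8, Mul(-1, 154)) = Add(8, -154) = -146)
Add(Mul(l, Pow(34, -1)), Mul(Function('B')(-13, -22), Pow(Function('g')(20), -1))) = Add(Mul(-146, Pow(34, -1)), Mul(Add(7, Mul(-6, -22)), Pow(Mul(-5, Pow(20, -1)), -1))) = Add(Mul(-146, Rational(1, 34)), Mul(Add(7, 132), Pow(Mul(-5, Rational(1, 20)), -1))) = Add(Rational(-73, 17), Mul(139, Pow(Rational(-1, 4), -1))) = Add(Rational(-73, 17), Mul(139, -4)) = Add(Rational(-73, 17), -556) = Rational(-9525, 17)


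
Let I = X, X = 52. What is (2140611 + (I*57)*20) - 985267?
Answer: 1214624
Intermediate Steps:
I = 52
(2140611 + (I*57)*20) - 985267 = (2140611 + (52*57)*20) - 985267 = (2140611 + 2964*20) - 985267 = (2140611 + 59280) - 985267 = 2199891 - 985267 = 1214624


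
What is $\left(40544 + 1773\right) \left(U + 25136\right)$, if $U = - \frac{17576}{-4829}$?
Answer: $\frac{467023184040}{439} \approx 1.0638 \cdot 10^{9}$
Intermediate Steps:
$U = \frac{17576}{4829}$ ($U = \left(-17576\right) \left(- \frac{1}{4829}\right) = \frac{17576}{4829} \approx 3.6397$)
$\left(40544 + 1773\right) \left(U + 25136\right) = \left(40544 + 1773\right) \left(\frac{17576}{4829} + 25136\right) = 42317 \cdot \frac{121399320}{4829} = \frac{467023184040}{439}$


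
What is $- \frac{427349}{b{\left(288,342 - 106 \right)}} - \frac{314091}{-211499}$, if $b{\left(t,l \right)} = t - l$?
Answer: $- \frac{6951350263}{845996} \approx -8216.8$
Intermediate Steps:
$- \frac{427349}{b{\left(288,342 - 106 \right)}} - \frac{314091}{-211499} = - \frac{427349}{288 - \left(342 - 106\right)} - \frac{314091}{-211499} = - \frac{427349}{288 - 236} - - \frac{314091}{211499} = - \frac{427349}{288 - 236} + \frac{314091}{211499} = - \frac{427349}{52} + \frac{314091}{211499} = \left(-427349\right) \frac{1}{52} + \frac{314091}{211499} = - \frac{32873}{4} + \frac{314091}{211499} = - \frac{6951350263}{845996}$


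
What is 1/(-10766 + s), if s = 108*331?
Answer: 1/24982 ≈ 4.0029e-5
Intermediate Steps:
s = 35748
1/(-10766 + s) = 1/(-10766 + 35748) = 1/24982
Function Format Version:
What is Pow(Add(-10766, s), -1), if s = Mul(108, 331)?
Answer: Rational(1, 24982) ≈ 4.0029e-5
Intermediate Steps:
s = 35748
Pow(Add(-10766, s), -1) = Pow(Add(-10766, 35748), -1) = Pow(24982, -1) = Rational(1, 24982)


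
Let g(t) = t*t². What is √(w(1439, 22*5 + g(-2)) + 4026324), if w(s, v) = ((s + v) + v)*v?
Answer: 21*√9510 ≈ 2047.9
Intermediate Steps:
g(t) = t³
w(s, v) = v*(s + 2*v) (w(s, v) = (s + 2*v)*v = v*(s + 2*v))
√(w(1439, 22*5 + g(-2)) + 4026324) = √((22*5 + (-2)³)*(1439 + 2*(22*5 + (-2)³)) + 4026324) = √((110 - 8)*(1439 + 2*(110 - 8)) + 4026324) = √(102*(1439 + 2*102) + 4026324) = √(102*(1439 + 204) + 4026324) = √(102*1643 + 4026324) = √(167586 + 4026324) = √4193910 = 21*√9510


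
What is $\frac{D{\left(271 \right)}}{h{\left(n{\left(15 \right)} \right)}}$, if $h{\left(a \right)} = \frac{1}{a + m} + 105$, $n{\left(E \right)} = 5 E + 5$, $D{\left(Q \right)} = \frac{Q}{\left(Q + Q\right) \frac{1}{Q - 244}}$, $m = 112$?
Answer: $\frac{2592}{20161} \approx 0.12857$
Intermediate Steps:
$D{\left(Q \right)} = -122 + \frac{Q}{2}$ ($D{\left(Q \right)} = \frac{Q}{2 Q \frac{1}{-244 + Q}} = Q \frac{-244 + Q}{2 Q} = -122 + \frac{Q}{2}$)
$n{\left(E \right)} = 5 + 5 E$
$h{\left(a \right)} = 105 + \frac{1}{112 + a}$ ($h{\left(a \right)} = \frac{1}{a + 112} + 105 = \frac{1}{112 + a} + 105 = 105 + \frac{1}{112 + a}$)
$\frac{D{\left(271 \right)}}{h{\left(n{\left(15 \right)} \right)}} = \frac{-122 + \frac{1}{2} \cdot 271}{\frac{1}{112 + \left(5 + 5 \cdot 15\right)} \left(11761 + 105 \left(5 + 5 \cdot 15\right)\right)} = \frac{-122 + \frac{271}{2}}{\frac{1}{112 + \left(5 + 75\right)} \left(11761 + 105 \left(5 + 75\right)\right)} = \frac{27}{2 \frac{11761 + 105 \cdot 80}{112 + 80}} = \frac{27}{2 \frac{11761 + 8400}{192}} = \frac{27}{2 \cdot \frac{1}{192} \cdot 20161} = \frac{27}{2 \cdot \frac{20161}{192}} = \frac{27}{2} \cdot \frac{192}{20161} = \frac{2592}{20161}$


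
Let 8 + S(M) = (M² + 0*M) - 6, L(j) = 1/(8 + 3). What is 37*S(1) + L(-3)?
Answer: -5290/11 ≈ -480.91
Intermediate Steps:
L(j) = 1/11
S(M) = -14 + M² (S(M) = -8 + ((M² + 0*M) - 6) = -8 + ((M² + 0) - 6) = -8 + (M² - 6) = -8 + (-6 + M²) = -14 + M²)
37*S(1) + L(-3) = 37*(-14 + 1²) + 1/11 = 37*(-14 + 1) + 1/11 = 37*(-13) + 1/11 = -481 + 1/11 = -5290/11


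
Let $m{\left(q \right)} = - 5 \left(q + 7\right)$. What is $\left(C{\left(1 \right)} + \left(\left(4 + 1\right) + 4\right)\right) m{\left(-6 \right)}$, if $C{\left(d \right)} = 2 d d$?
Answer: $-55$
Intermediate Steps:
$m{\left(q \right)} = -35 - 5 q$ ($m{\left(q \right)} = - 5 \left(7 + q\right) = -35 - 5 q$)
$C{\left(d \right)} = 2 d^{2}$
$\left(C{\left(1 \right)} + \left(\left(4 + 1\right) + 4\right)\right) m{\left(-6 \right)} = \left(2 \cdot 1^{2} + \left(\left(4 + 1\right) + 4\right)\right) \left(-35 - -30\right) = \left(2 \cdot 1 + \left(5 + 4\right)\right) \left(-35 + 30\right) = \left(2 + 9\right) \left(-5\right) = 11 \left(-5\right) = -55$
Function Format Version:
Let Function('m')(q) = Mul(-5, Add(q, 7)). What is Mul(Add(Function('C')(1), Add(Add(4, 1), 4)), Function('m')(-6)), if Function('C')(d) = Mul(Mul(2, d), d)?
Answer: -55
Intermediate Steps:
Function('m')(q) = Add(-35, Mul(-5, q)) (Function('m')(q) = Mul(-5, Add(7, q)) = Add(-35, Mul(-5, q)))
Function('C')(d) = Mul(2, Pow(d, 2))
Mul(Add(Function('C')(1), Add(Add(4, 1), 4)), Function('m')(-6)) = Mul(Add(Mul(2, Pow(1, 2)), Add(Add(4, 1), 4)), Add(-35, Mul(-5, -6))) = Mul(Add(Mul(2, 1), Add(5, 4)), Add(-35, 30)) = Mul(Add(2, 9), -5) = Mul(11, -5) = -55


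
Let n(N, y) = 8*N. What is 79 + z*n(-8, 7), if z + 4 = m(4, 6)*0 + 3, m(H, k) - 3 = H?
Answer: 143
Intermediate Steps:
m(H, k) = 3 + H
z = -1 (z = -4 + ((3 + 4)*0 + 3) = -4 + (7*0 + 3) = -4 + (0 + 3) = -4 + 3 = -1)
79 + z*n(-8, 7) = 79 - 8*(-8) = 79 - 1*(-64) = 79 + 64 = 143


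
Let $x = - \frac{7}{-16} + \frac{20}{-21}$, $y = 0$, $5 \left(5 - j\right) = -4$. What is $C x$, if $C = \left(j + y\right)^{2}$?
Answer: $- \frac{145493}{8400} \approx -17.321$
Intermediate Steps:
$j = \frac{29}{5}$ ($j = 5 - - \frac{4}{5} = 5 + \frac{4}{5} = \frac{29}{5} \approx 5.8$)
$C = \frac{841}{25}$ ($C = \left(\frac{29}{5} + 0\right)^{2} = \left(\frac{29}{5}\right)^{2} = \frac{841}{25} \approx 33.64$)
$x = - \frac{173}{336}$ ($x = \left(-7\right) \left(- \frac{1}{16}\right) + 20 \left(- \frac{1}{21}\right) = \frac{7}{16} - \frac{20}{21} = - \frac{173}{336} \approx -0.51488$)
$C x = \frac{841}{25} \left(- \frac{173}{336}\right) = - \frac{145493}{8400}$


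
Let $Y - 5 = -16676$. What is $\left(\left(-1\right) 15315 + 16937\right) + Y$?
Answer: $-15049$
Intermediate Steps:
$Y = -16671$ ($Y = 5 - 16676 = -16671$)
$\left(\left(-1\right) 15315 + 16937\right) + Y = \left(\left(-1\right) 15315 + 16937\right) - 16671 = \left(-15315 + 16937\right) - 16671 = 1622 - 16671 = -15049$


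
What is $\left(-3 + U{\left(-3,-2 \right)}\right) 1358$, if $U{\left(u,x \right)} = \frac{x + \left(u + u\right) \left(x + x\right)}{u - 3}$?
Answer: $- \frac{27160}{3} \approx -9053.3$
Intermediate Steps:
$U{\left(u,x \right)} = \frac{x + 4 u x}{-3 + u}$ ($U{\left(u,x \right)} = \frac{x + 2 u 2 x}{u - 3} = \frac{x + 4 u x}{-3 + u}$)
$\left(-3 + U{\left(-3,-2 \right)}\right) 1358 = \left(-3 - \frac{2 \left(1 + 4 \left(-3\right)\right)}{-3 - 3}\right) 1358 = \left(-3 - \frac{2 \left(1 - 12\right)}{-6}\right) 1358 = \left(-3 - \left(- \frac{1}{3}\right) \left(-11\right)\right) 1358 = \left(-3 - \frac{11}{3}\right) 1358 = \left(- \frac{20}{3}\right) 1358 = - \frac{27160}{3}$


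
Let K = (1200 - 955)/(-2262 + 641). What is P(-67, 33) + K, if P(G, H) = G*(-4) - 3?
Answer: 429320/1621 ≈ 264.85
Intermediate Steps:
P(G, H) = -3 - 4*G (P(G, H) = -4*G - 3 = -3 - 4*G)
K = -245/1621 (K = 245/(-1621) = 245*(-1/1621) = -245/1621 ≈ -0.15114)
P(-67, 33) + K = (-3 - 4*(-67)) - 245/1621 = (-3 + 268) - 245/1621 = 265 - 245/1621 = 429320/1621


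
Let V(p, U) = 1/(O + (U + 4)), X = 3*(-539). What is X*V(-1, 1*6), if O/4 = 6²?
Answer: -21/2 ≈ -10.500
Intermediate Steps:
O = 144 (O = 4*6² = 4*36 = 144)
X = -1617
V(p, U) = 1/(148 + U) (V(p, U) = 1/(144 + (U + 4)) = 1/(144 + (4 + U)) = 1/(148 + U))
X*V(-1, 1*6) = -1617/(148 + 1*6) = -1617/(148 + 6) = -1617/154 = -1617*1/154 = -21/2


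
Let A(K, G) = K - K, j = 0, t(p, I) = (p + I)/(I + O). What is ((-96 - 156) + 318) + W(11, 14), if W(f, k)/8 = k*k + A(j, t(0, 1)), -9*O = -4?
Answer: 1634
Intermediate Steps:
O = 4/9 (O = -1/9*(-4) = 4/9 ≈ 0.44444)
t(p, I) = (I + p)/(4/9 + I) (t(p, I) = (p + I)/(I + 4/9) = (I + p)/(4/9 + I))
A(K, G) = 0
W(f, k) = 8*k**2 (W(f, k) = 8*(k*k + 0) = 8*(k**2 + 0) = 8*k**2)
((-96 - 156) + 318) + W(11, 14) = ((-96 - 156) + 318) + 8*14**2 = (-252 + 318) + 8*196 = 66 + 1568 = 1634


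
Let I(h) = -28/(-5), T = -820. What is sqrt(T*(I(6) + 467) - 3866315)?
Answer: I*sqrt(4253847) ≈ 2062.5*I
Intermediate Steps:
I(h) = 28/5 (I(h) = -28*(-1/5) = 28/5)
sqrt(T*(I(6) + 467) - 3866315) = sqrt(-820*(28/5 + 467) - 3866315) = sqrt(-820*2363/5 - 3866315) = sqrt(-387532 - 3866315) = sqrt(-4253847) = I*sqrt(4253847)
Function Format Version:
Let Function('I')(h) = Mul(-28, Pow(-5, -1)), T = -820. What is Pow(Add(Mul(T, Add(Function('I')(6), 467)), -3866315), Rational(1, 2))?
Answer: Mul(I, Pow(4253847, Rational(1, 2))) ≈ Mul(2062.5, I)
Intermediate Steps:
Function('I')(h) = Rational(28, 5) (Function('I')(h) = Mul(-28, Rational(-1, 5)) = Rational(28, 5))
Pow(Add(Mul(T, Add(Function('I')(6), 467)), -3866315), Rational(1, 2)) = Pow(Add(Mul(-820, Add(Rational(28, 5), 467)), -3866315), Rational(1, 2)) = Pow(Add(Mul(-820, Rational(2363, 5)), -3866315), Rational(1, 2)) = Pow(Add(-387532, -3866315), Rational(1, 2)) = Pow(-4253847, Rational(1, 2)) = Mul(I, Pow(4253847, Rational(1, 2)))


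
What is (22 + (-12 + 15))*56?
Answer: 1400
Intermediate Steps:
(22 + (-12 + 15))*56 = (22 + 3)*56 = 25*56 = 1400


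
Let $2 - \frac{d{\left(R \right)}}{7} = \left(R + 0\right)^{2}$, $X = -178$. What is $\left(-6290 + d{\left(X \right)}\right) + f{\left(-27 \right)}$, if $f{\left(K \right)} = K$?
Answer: $-228091$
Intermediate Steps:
$d{\left(R \right)} = 14 - 7 R^{2}$ ($d{\left(R \right)} = 14 - 7 \left(R + 0\right)^{2} = 14 - 7 R^{2}$)
$\left(-6290 + d{\left(X \right)}\right) + f{\left(-27 \right)} = \left(-6290 + \left(14 - 7 \left(-178\right)^{2}\right)\right) - 27 = \left(-6290 + \left(14 - 221788\right)\right) - 27 = \left(-6290 - 221774\right) - 27 = -228064 - 27 = -228091$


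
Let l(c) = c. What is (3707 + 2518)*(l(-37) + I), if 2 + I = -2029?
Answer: -12873300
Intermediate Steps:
I = -2031 (I = -2 - 2029 = -2031)
(3707 + 2518)*(l(-37) + I) = (3707 + 2518)*(-37 - 2031) = 6225*(-2068) = -12873300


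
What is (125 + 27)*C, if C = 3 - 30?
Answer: -4104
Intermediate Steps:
C = -27
(125 + 27)*C = (125 + 27)*(-27) = 152*(-27) = -4104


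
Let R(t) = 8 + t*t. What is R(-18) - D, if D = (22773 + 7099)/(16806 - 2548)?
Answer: 2351892/7129 ≈ 329.90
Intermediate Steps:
D = 14936/7129 (D = 29872/14258 = 29872*(1/14258) = 14936/7129 ≈ 2.0951)
R(t) = 8 + t²
R(-18) - D = (8 + (-18)²) - 1*14936/7129 = (8 + 324) - 14936/7129 = 332 - 14936/7129 = 2351892/7129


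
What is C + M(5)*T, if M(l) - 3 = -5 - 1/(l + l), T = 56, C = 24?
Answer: -468/5 ≈ -93.600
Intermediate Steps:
M(l) = -2 - 1/(2*l) (M(l) = 3 + (-5 - 1/(l + l)) = 3 + (-5 - 1/(2*l)) = -2 - 1/(2*l))
C + M(5)*T = 24 + (-2 - 1/2/5)*56 = 24 + (-2 - 1/2*1/5)*56 = 24 + (-2 - 1/10)*56 = 24 - 21/10*56 = 24 - 588/5 = -468/5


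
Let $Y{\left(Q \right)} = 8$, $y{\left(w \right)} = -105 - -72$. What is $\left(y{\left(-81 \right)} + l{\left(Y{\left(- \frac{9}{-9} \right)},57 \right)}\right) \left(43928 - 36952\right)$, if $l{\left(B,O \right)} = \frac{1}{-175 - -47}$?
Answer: $- \frac{460525}{2} \approx -2.3026 \cdot 10^{5}$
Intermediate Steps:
$y{\left(w \right)} = -33$ ($y{\left(w \right)} = -105 + 72 = -33$)
$l{\left(B,O \right)} = - \frac{1}{128}$ ($l{\left(B,O \right)} = \frac{1}{-175 + \left(-4 + 51\right)} = \frac{1}{-175 + 47} = \frac{1}{-128} = - \frac{1}{128}$)
$\left(y{\left(-81 \right)} + l{\left(Y{\left(- \frac{9}{-9} \right)},57 \right)}\right) \left(43928 - 36952\right) = \left(-33 - \frac{1}{128}\right) \left(43928 - 36952\right) = \left(- \frac{4225}{128}\right) 6976 = - \frac{460525}{2}$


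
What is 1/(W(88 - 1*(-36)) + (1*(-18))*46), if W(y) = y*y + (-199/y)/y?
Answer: 15376/223689849 ≈ 6.8738e-5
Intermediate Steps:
W(y) = y**2 - 199/y**2
1/(W(88 - 1*(-36)) + (1*(-18))*46) = 1/((-199 + (88 - 1*(-36))**4)/(88 - 1*(-36))**2 + (1*(-18))*46) = 1/((-199 + (88 + 36)**4)/(88 + 36)**2 - 18*46) = 1/((-199 + 124**4)/124**2 - 828) = 1/((-199 + 236421376)/15376 - 828) = 1/((1/15376)*236421177 - 828) = 1/(236421177/15376 - 828) = 1/(223689849/15376) = 15376/223689849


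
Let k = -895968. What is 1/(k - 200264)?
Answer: -1/1096232 ≈ -9.1222e-7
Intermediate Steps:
1/(k - 200264) = 1/(-895968 - 200264) = 1/(-1096232) = -1/1096232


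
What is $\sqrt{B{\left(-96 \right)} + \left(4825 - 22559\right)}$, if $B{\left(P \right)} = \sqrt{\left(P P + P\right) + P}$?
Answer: $\sqrt{-17734 + 8 \sqrt{141}} \approx 132.81 i$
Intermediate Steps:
$B{\left(P \right)} = \sqrt{P^{2} + 2 P}$ ($B{\left(P \right)} = \sqrt{\left(P^{2} + P\right) + P} = \sqrt{\left(P + P^{2}\right) + P} = \sqrt{P^{2} + 2 P}$)
$\sqrt{B{\left(-96 \right)} + \left(4825 - 22559\right)} = \sqrt{\sqrt{- 96 \left(2 - 96\right)} + \left(4825 - 22559\right)} = \sqrt{\sqrt{\left(-96\right) \left(-94\right)} - 17734} = \sqrt{\sqrt{9024} - 17734} = \sqrt{8 \sqrt{141} - 17734} = \sqrt{-17734 + 8 \sqrt{141}}$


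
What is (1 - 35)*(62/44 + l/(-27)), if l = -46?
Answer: -31433/297 ≈ -105.83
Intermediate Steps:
(1 - 35)*(62/44 + l/(-27)) = (1 - 35)*(62/44 - 46/(-27)) = -34*(62*(1/44) - 46*(-1/27)) = -34*(31/22 + 46/27) = -34*1849/594 = -31433/297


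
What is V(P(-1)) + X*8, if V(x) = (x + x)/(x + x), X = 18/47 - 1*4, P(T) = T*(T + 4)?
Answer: -1313/47 ≈ -27.936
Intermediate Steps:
P(T) = T*(4 + T)
X = -170/47 (X = 18*(1/47) - 4 = 18/47 - 4 = -170/47 ≈ -3.6170)
V(x) = 1 (V(x) = (2*x)/((2*x)) = (2*x)*(1/(2*x)) = 1)
V(P(-1)) + X*8 = 1 - 170/47*8 = 1 - 1360/47 = -1313/47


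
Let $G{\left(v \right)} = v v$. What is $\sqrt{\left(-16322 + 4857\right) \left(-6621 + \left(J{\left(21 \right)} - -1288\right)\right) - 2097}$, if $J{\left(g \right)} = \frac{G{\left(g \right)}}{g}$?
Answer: $\sqrt{60899983} \approx 7803.8$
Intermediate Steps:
$G{\left(v \right)} = v^{2}$
$J{\left(g \right)} = g$ ($J{\left(g \right)} = \frac{g^{2}}{g} = g$)
$\sqrt{\left(-16322 + 4857\right) \left(-6621 + \left(J{\left(21 \right)} - -1288\right)\right) - 2097} = \sqrt{\left(-16322 + 4857\right) \left(-6621 + \left(21 - -1288\right)\right) - 2097} = \sqrt{- 11465 \left(-6621 + \left(21 + 1288\right)\right) - 2097} = \sqrt{- 11465 \left(-6621 + 1309\right) - 2097} = \sqrt{\left(-11465\right) \left(-5312\right) - 2097} = \sqrt{60902080 - 2097} = \sqrt{60899983}$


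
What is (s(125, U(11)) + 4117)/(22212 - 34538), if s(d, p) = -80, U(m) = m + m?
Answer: -4037/12326 ≈ -0.32752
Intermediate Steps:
U(m) = 2*m
(s(125, U(11)) + 4117)/(22212 - 34538) = (-80 + 4117)/(22212 - 34538) = 4037/(-12326) = 4037*(-1/12326) = -4037/12326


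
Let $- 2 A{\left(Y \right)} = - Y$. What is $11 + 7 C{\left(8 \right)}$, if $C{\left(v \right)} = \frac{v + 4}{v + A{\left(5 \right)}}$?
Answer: $19$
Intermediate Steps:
$A{\left(Y \right)} = \frac{Y}{2}$ ($A{\left(Y \right)} = - \frac{\left(-1\right) Y}{2} = \frac{Y}{2}$)
$C{\left(v \right)} = \frac{4 + v}{\frac{5}{2} + v}$ ($C{\left(v \right)} = \frac{v + 4}{v + \frac{1}{2} \cdot 5} = \frac{4 + v}{v + \frac{5}{2}} = \frac{4 + v}{\frac{5}{2} + v}$)
$11 + 7 C{\left(8 \right)} = 11 + 7 \frac{2 \left(4 + 8\right)}{5 + 2 \cdot 8} = 11 + 7 \cdot 2 \frac{1}{5 + 16} \cdot 12 = 11 + 7 \cdot 2 \cdot \frac{1}{21} \cdot 12 = 11 + 7 \cdot \frac{8}{7} = 11 + 8 = 19$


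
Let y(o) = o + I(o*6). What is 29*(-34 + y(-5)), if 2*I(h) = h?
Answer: -1566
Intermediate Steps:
I(h) = h/2
y(o) = 4*o (y(o) = o + (o*6)/2 = o + (6*o)/2 = o + 3*o = 4*o)
29*(-34 + y(-5)) = 29*(-34 + 4*(-5)) = 29*(-34 - 20) = 29*(-54) = -1566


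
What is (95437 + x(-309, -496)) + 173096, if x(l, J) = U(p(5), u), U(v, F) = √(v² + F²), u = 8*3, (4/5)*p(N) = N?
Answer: 268533 + √9841/4 ≈ 2.6856e+5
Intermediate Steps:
p(N) = 5*N/4
u = 24
U(v, F) = √(F² + v²)
x(l, J) = √9841/4 (x(l, J) = √(24² + ((5/4)*5)²) = √(576 + (25/4)²) = √(576 + 625/16) = √(9841/16) = √9841/4)
(95437 + x(-309, -496)) + 173096 = (95437 + √9841/4) + 173096 = 268533 + √9841/4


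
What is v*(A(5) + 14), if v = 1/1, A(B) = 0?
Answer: 14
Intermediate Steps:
v = 1
v*(A(5) + 14) = 1*(0 + 14) = 1*14 = 14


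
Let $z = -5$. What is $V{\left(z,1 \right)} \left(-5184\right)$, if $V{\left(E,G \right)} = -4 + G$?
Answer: $15552$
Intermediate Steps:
$V{\left(z,1 \right)} \left(-5184\right) = \left(-4 + 1\right) \left(-5184\right) = \left(-3\right) \left(-5184\right) = 15552$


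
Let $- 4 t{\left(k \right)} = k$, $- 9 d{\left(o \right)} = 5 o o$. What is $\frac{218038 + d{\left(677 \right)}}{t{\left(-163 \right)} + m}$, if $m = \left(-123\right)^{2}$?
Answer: $- \frac{1317212}{546111} \approx -2.412$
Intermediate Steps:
$d{\left(o \right)} = - \frac{5 o^{2}}{9}$ ($d{\left(o \right)} = - \frac{5 o o}{9} = - \frac{5 o^{2}}{9}$)
$t{\left(k \right)} = - \frac{k}{4}$
$m = 15129$
$\frac{218038 + d{\left(677 \right)}}{t{\left(-163 \right)} + m} = \frac{218038 - \frac{5 \cdot 677^{2}}{9}}{\left(- \frac{1}{4}\right) \left(-163\right) + 15129} = \frac{218038 - \frac{2291645}{9}}{\frac{163}{4} + 15129} = \frac{218038 - \frac{2291645}{9}}{\frac{60679}{4}} = \left(- \frac{329303}{9}\right) \frac{4}{60679} = - \frac{1317212}{546111}$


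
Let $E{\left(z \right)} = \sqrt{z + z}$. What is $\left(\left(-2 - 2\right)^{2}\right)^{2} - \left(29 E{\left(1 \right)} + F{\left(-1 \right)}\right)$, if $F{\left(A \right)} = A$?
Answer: $257 - 29 \sqrt{2} \approx 215.99$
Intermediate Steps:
$E{\left(z \right)} = \sqrt{2} \sqrt{z}$ ($E{\left(z \right)} = \sqrt{2 z} = \sqrt{2} \sqrt{z}$)
$\left(\left(-2 - 2\right)^{2}\right)^{2} - \left(29 E{\left(1 \right)} + F{\left(-1 \right)}\right) = \left(\left(-2 - 2\right)^{2}\right)^{2} - \left(29 \sqrt{2} \sqrt{1} - 1\right) = \left(\left(-4\right)^{2}\right)^{2} - \left(29 \sqrt{2} \cdot 1 - 1\right) = 16^{2} - \left(29 \sqrt{2} - 1\right) = 256 - \left(-1 + 29 \sqrt{2}\right) = 256 + \left(1 - 29 \sqrt{2}\right) = 257 - 29 \sqrt{2}$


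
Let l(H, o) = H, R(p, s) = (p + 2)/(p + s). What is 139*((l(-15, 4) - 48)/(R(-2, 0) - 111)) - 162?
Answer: -3075/37 ≈ -83.108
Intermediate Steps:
R(p, s) = (2 + p)/(p + s)
139*((l(-15, 4) - 48)/(R(-2, 0) - 111)) - 162 = 139*((-15 - 48)/((2 - 2)/(-2 + 0) - 111)) - 162 = 139*(-63/(0/(-2) - 111)) - 162 = 139*(-63/(-½*0 - 111)) - 162 = 139*(-63/(0 - 111)) - 162 = 139*(-63/(-111)) - 162 = 139*(-63*(-1/111)) - 162 = 139*(21/37) - 162 = 2919/37 - 162 = -3075/37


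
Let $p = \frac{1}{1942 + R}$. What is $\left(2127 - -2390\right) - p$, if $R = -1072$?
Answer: $\frac{3929789}{870} \approx 4517.0$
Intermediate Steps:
$p = \frac{1}{870}$ ($p = \frac{1}{1942 - 1072} = \frac{1}{870} \approx 0.0011494$)
$\left(2127 - -2390\right) - p = \left(2127 - -2390\right) - \frac{1}{870} = \left(2127 + 2390\right) - \frac{1}{870} = 4517 - \frac{1}{870} = \frac{3929789}{870}$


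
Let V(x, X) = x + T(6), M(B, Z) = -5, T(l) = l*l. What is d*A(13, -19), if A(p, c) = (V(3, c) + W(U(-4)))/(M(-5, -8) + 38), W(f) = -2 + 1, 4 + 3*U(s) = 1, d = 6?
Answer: 76/11 ≈ 6.9091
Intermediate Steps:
T(l) = l²
U(s) = -1 (U(s) = -4/3 + (⅓)*1 = -4/3 + ⅓ = -1)
W(f) = -1
V(x, X) = 36 + x (V(x, X) = x + 6² = x + 36 = 36 + x)
A(p, c) = 38/33 (A(p, c) = ((36 + 3) - 1)/(-5 + 38) = (39 - 1)/33 = 38*(1/33) = 38/33)
d*A(13, -19) = 6*(38/33) = 76/11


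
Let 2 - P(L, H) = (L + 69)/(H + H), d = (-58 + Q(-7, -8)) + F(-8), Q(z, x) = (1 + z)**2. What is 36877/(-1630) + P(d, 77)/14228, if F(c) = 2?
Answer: -5771515361/255108040 ≈ -22.624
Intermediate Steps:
d = -20 (d = (-58 + (1 - 7)**2) + 2 = (-58 + (-6)**2) + 2 = (-58 + 36) + 2 = -22 + 2 = -20)
P(L, H) = 2 - (69 + L)/(2*H) (P(L, H) = 2 - (L + 69)/(H + H) = 2 - (69 + L)/(2*H))
36877/(-1630) + P(d, 77)/14228 = 36877/(-1630) + ((1/2)*(-69 - 1*(-20) + 4*77)/77)/14228 = 36877*(-1/1630) + ((1/2)*(1/77)*(-69 + 20 + 308))*(1/14228) = -36877/1630 + ((1/2)*(1/77)*259)*(1/14228) = -36877/1630 + (37/22)*(1/14228) = -36877/1630 + 37/313016 = -5771515361/255108040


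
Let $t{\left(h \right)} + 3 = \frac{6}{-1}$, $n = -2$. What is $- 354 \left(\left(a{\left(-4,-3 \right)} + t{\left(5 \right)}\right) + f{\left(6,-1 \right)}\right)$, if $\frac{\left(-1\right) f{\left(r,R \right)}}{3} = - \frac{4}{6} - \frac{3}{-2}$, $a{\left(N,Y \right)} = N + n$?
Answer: $6195$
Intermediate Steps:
$a{\left(N,Y \right)} = -2 + N$ ($a{\left(N,Y \right)} = N - 2 = -2 + N$)
$t{\left(h \right)} = -9$ ($t{\left(h \right)} = -3 + \frac{6}{-1} = -3 + 6 \left(-1\right) = -3 - 6 = -9$)
$f{\left(r,R \right)} = - \frac{5}{2}$ ($f{\left(r,R \right)} = - 3 \left(- \frac{4}{6} - \frac{3}{-2}\right) = - 3 \left(\left(-4\right) \frac{1}{6} - - \frac{3}{2}\right) = - 3 \left(- \frac{2}{3} + \frac{3}{2}\right) = \left(-3\right) \frac{5}{6} = - \frac{5}{2}$)
$- 354 \left(\left(a{\left(-4,-3 \right)} + t{\left(5 \right)}\right) + f{\left(6,-1 \right)}\right) = - 354 \left(\left(\left(-2 - 4\right) - 9\right) - \frac{5}{2}\right) = - 354 \left(\left(-6 - 9\right) - \frac{5}{2}\right) = - 354 \left(-15 - \frac{5}{2}\right) = \left(-354\right) \left(- \frac{35}{2}\right) = 6195$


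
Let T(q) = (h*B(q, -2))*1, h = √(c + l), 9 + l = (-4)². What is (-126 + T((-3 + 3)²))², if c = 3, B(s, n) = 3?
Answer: 15966 - 756*√10 ≈ 13575.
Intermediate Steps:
l = 7 (l = -9 + (-4)² = -9 + 16 = 7)
h = √10 (h = √(3 + 7) = √10 ≈ 3.1623)
T(q) = 3*√10 (T(q) = (√10*3)*1 = (3*√10)*1 = 3*√10)
(-126 + T((-3 + 3)²))² = (-126 + 3*√10)²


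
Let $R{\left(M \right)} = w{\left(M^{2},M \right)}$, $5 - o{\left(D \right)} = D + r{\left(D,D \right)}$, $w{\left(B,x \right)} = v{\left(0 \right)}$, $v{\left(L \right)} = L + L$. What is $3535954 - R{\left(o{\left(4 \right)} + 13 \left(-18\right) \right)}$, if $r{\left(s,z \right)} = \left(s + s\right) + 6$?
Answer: $3535954$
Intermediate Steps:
$r{\left(s,z \right)} = 6 + 2 s$ ($r{\left(s,z \right)} = 2 s + 6 = 6 + 2 s$)
$v{\left(L \right)} = 2 L$
$w{\left(B,x \right)} = 0$ ($w{\left(B,x \right)} = 2 \cdot 0 = 0$)
$o{\left(D \right)} = -1 - 3 D$ ($o{\left(D \right)} = 5 - \left(D + \left(6 + 2 D\right)\right) = 5 - \left(6 + 3 D\right) = -1 - 3 D$)
$R{\left(M \right)} = 0$
$3535954 - R{\left(o{\left(4 \right)} + 13 \left(-18\right) \right)} = 3535954 - 0 = 3535954 + 0 = 3535954$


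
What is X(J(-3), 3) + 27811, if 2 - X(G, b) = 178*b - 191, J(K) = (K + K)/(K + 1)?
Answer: 27470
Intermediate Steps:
J(K) = 2*K/(1 + K) (J(K) = (2*K)/(1 + K) = 2*K/(1 + K))
X(G, b) = 193 - 178*b (X(G, b) = 2 - (178*b - 191) = 2 - (-191 + 178*b) = 2 + (191 - 178*b) = 193 - 178*b)
X(J(-3), 3) + 27811 = (193 - 178*3) + 27811 = (193 - 534) + 27811 = -341 + 27811 = 27470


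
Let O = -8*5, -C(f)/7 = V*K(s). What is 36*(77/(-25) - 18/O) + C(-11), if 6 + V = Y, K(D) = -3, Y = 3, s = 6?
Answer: -3942/25 ≈ -157.68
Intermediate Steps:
V = -3 (V = -6 + 3 = -3)
C(f) = -63 (C(f) = -(-21)*(-3) = -7*9 = -63)
O = -40
36*(77/(-25) - 18/O) + C(-11) = 36*(77/(-25) - 18/(-40)) - 63 = 36*(77*(-1/25) - 18*(-1/40)) - 63 = 36*(-77/25 + 9/20) - 63 = 36*(-263/100) - 63 = -2367/25 - 63 = -3942/25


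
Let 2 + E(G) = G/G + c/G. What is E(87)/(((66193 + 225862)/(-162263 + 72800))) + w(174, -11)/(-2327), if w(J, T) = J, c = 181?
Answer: -7996695428/19708747565 ≈ -0.40574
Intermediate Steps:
E(G) = -1 + 181/G (E(G) = -2 + (G/G + 181/G) = -2 + (1 + 181/G) = -1 + 181/G)
E(87)/(((66193 + 225862)/(-162263 + 72800))) + w(174, -11)/(-2327) = ((181 - 1*87)/87)/(((66193 + 225862)/(-162263 + 72800))) + 174/(-2327) = ((181 - 87)/87)/((292055/(-89463))) + 174*(-1/2327) = ((1/87)*94)/((292055*(-1/89463))) - 174/2327 = 94/(87*(-292055/89463)) - 174/2327 = (94/87)*(-89463/292055) - 174/2327 = -2803174/8469595 - 174/2327 = -7996695428/19708747565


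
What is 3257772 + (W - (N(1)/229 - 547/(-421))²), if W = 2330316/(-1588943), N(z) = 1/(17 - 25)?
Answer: 3079241238223058382115993/945199424248190912 ≈ 3.2578e+6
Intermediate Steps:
N(z) = -⅛ (N(z) = 1/(-8) = -⅛)
W = -2330316/1588943 (W = 2330316*(-1/1588943) = -2330316/1588943 ≈ -1.4666)
3257772 + (W - (N(1)/229 - 547/(-421))²) = 3257772 + (-2330316/1588943 - (-⅛/229 - 547/(-421))²) = 3257772 + (-2330316/1588943 - (-⅛*1/229 - 547*(-1/421))²) = 3257772 + (-2330316/1588943 - (-1/1832 + 547/421)²) = 3257772 + (-2330316/1588943 - (1001683/771272)²) = 3257772 + (-2330316/1588943 - 1*1003368832489/594860497984) = 3257772 + (-2330316/1588943 - 1003368832489/594860497984) = 3257772 - 2980508819021652071/945199424248190912 = 3079241238223058382115993/945199424248190912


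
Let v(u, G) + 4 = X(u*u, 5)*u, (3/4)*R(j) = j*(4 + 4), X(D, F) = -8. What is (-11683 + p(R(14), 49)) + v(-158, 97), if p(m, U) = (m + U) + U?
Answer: -30527/3 ≈ -10176.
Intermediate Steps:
R(j) = 32*j/3 (R(j) = 4*(j*(4 + 4))/3 = 4*(j*8)/3 = 4*(8*j)/3 = 32*j/3)
v(u, G) = -4 - 8*u
p(m, U) = m + 2*U (p(m, U) = (U + m) + U = m + 2*U)
(-11683 + p(R(14), 49)) + v(-158, 97) = (-11683 + ((32/3)*14 + 2*49)) + (-4 - 8*(-158)) = (-11683 + (448/3 + 98)) + (-4 + 1264) = (-11683 + 742/3) + 1260 = -34307/3 + 1260 = -30527/3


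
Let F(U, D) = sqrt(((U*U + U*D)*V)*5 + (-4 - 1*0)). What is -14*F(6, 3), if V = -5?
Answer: -14*I*sqrt(1354) ≈ -515.15*I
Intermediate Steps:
F(U, D) = sqrt(-4 - 25*U**2 - 25*D*U) (F(U, D) = sqrt(((U*U + U*D)*(-5))*5 + (-4 - 1*0)) = sqrt(((U**2 + D*U)*(-5))*5 + (-4 + 0)) = sqrt((-5*U**2 - 5*D*U)*5 - 4) = sqrt((-25*U**2 - 25*D*U) - 4) = sqrt(-4 - 25*U**2 - 25*D*U))
-14*F(6, 3) = -14*sqrt(-4 - 25*6**2 - 25*3*6) = -14*sqrt(-4 - 25*36 - 450) = -14*sqrt(-4 - 900 - 450) = -14*I*sqrt(1354)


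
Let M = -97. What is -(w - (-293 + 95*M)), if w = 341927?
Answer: -351435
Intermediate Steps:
-(w - (-293 + 95*M)) = -(341927 - (-293 + 95*(-97))) = -(341927 - (-293 - 9215)) = -(341927 - 1*(-9508)) = -(341927 + 9508) = -1*351435 = -351435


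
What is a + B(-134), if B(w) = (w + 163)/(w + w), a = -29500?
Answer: -7906029/268 ≈ -29500.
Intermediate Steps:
B(w) = (163 + w)/(2*w) (B(w) = (163 + w)/((2*w)) = (163 + w)*(1/(2*w)) = (163 + w)/(2*w))
a + B(-134) = -29500 + (½)*(163 - 134)/(-134) = -29500 + (½)*(-1/134)*29 = -29500 - 29/268 = -7906029/268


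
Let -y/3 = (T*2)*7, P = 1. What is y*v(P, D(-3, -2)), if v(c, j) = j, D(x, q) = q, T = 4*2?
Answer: 672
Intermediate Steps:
T = 8
y = -336 (y = -3*8*2*7 = -48*7 = -3*112 = -336)
y*v(P, D(-3, -2)) = -336*(-2) = 672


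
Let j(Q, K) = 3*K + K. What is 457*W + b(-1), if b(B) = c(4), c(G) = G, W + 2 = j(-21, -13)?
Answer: -24674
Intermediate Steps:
j(Q, K) = 4*K
W = -54 (W = -2 + 4*(-13) = -2 - 52 = -54)
b(B) = 4
457*W + b(-1) = 457*(-54) + 4 = -24678 + 4 = -24674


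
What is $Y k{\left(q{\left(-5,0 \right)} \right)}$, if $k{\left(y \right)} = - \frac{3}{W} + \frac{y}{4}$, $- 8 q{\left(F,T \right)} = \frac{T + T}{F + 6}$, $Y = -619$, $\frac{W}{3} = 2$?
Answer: $\frac{619}{2} \approx 309.5$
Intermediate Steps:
$W = 6$ ($W = 3 \cdot 2 = 6$)
$q{\left(F,T \right)} = - \frac{T}{4 \left(6 + F\right)}$ ($q{\left(F,T \right)} = - \frac{\left(T + T\right) \frac{1}{F + 6}}{8} = - \frac{2 T \frac{1}{6 + F}}{8} = - \frac{T}{4 \left(6 + F\right)}$)
$k{\left(y \right)} = - \frac{1}{2} + \frac{y}{4}$ ($k{\left(y \right)} = - \frac{3}{6} + \frac{y}{4} = \left(-3\right) \frac{1}{6} + y \frac{1}{4} = - \frac{1}{2} + \frac{y}{4}$)
$Y k{\left(q{\left(-5,0 \right)} \right)} = - 619 \left(- \frac{1}{2} + \frac{\left(-1\right) 0 \frac{1}{24 + 4 \left(-5\right)}}{4}\right) = - 619 \left(- \frac{1}{2} + \frac{\left(-1\right) 0 \frac{1}{24 - 20}}{4}\right) = - 619 \left(- \frac{1}{2} + \frac{\left(-1\right) 0 \cdot \frac{1}{4}}{4}\right) = - 619 \left(- \frac{1}{2} + \frac{1}{4} \cdot 0\right) = - 619 \left(- \frac{1}{2} + 0\right) = \left(-619\right) \left(- \frac{1}{2}\right) = \frac{619}{2}$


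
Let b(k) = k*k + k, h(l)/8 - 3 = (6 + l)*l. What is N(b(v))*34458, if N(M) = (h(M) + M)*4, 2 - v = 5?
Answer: 83526192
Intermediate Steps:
v = -3 (v = 2 - 1*5 = 2 - 5 = -3)
h(l) = 24 + 8*l*(6 + l) (h(l) = 24 + 8*((6 + l)*l) = 24 + 8*(l*(6 + l)) = 24 + 8*l*(6 + l))
b(k) = k + k² (b(k) = k² + k = k + k²)
N(M) = 96 + 32*M² + 196*M (N(M) = ((24 + 8*M² + 48*M) + M)*4 = (24 + 8*M² + 49*M)*4 = 96 + 32*M² + 196*M)
N(b(v))*34458 = (96 + 32*(-3*(1 - 3))² + 196*(-3*(1 - 3)))*34458 = (96 + 32*(-3*(-2))² + 196*(-3*(-2)))*34458 = (96 + 32*6² + 196*6)*34458 = (96 + 32*36 + 1176)*34458 = (96 + 1152 + 1176)*34458 = 2424*34458 = 83526192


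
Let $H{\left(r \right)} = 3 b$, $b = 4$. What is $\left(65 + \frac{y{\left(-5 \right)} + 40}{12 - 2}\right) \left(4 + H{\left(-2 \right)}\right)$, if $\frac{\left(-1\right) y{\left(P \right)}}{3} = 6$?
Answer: $\frac{5376}{5} \approx 1075.2$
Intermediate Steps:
$y{\left(P \right)} = -18$ ($y{\left(P \right)} = \left(-3\right) 6 = -18$)
$H{\left(r \right)} = 12$ ($H{\left(r \right)} = 3 \cdot 4 = 12$)
$\left(65 + \frac{y{\left(-5 \right)} + 40}{12 - 2}\right) \left(4 + H{\left(-2 \right)}\right) = \left(65 + \frac{-18 + 40}{12 - 2}\right) \left(4 + 12\right) = \left(65 + \frac{22}{10}\right) 16 = \left(65 + 22 \cdot \frac{1}{10}\right) 16 = \left(65 + \frac{11}{5}\right) 16 = \frac{336}{5} \cdot 16 = \frac{5376}{5}$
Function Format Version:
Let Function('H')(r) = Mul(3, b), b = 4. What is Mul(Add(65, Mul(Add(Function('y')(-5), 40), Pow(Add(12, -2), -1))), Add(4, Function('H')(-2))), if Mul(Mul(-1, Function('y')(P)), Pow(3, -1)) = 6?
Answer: Rational(5376, 5) ≈ 1075.2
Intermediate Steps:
Function('y')(P) = -18 (Function('y')(P) = Mul(-3, 6) = -18)
Function('H')(r) = 12 (Function('H')(r) = Mul(3, 4) = 12)
Mul(Add(65, Mul(Add(Function('y')(-5), 40), Pow(Add(12, -2), -1))), Add(4, Function('H')(-2))) = Mul(Add(65, Mul(Add(-18, 40), Pow(Add(12, -2), -1))), Add(4, 12)) = Mul(Add(65, Mul(22, Pow(10, -1))), 16) = Mul(Add(65, Mul(22, Rational(1, 10))), 16) = Mul(Add(65, Rational(11, 5)), 16) = Mul(Rational(336, 5), 16) = Rational(5376, 5)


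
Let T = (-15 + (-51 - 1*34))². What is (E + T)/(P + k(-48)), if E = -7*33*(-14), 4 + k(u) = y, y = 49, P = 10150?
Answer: 13234/10195 ≈ 1.2981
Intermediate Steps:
k(u) = 45 (k(u) = -4 + 49 = 45)
T = 10000 (T = (-15 + (-51 - 34))² = (-15 - 85)² = (-100)² = 10000)
E = 3234 (E = -231*(-14) = 3234)
(E + T)/(P + k(-48)) = (3234 + 10000)/(10150 + 45) = 13234/10195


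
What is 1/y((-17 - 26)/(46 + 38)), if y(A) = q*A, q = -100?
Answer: 21/1075 ≈ 0.019535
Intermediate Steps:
y(A) = -100*A
1/y((-17 - 26)/(46 + 38)) = 1/(-100*(-17 - 26)/(46 + 38)) = 1/(-(-4300)/84) = 1/(-100*(-43/84)) = 1/(1075/21) = 21/1075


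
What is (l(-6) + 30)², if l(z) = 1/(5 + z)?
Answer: 841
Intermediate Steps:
(l(-6) + 30)² = (1/(5 - 6) + 30)² = (1/(-1) + 30)² = (-1 + 30)² = 29² = 841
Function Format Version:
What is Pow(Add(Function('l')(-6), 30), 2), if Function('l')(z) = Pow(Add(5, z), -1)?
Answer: 841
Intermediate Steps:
Pow(Add(Function('l')(-6), 30), 2) = Pow(Add(Pow(Add(5, -6), -1), 30), 2) = Pow(Add(Pow(-1, -1), 30), 2) = Pow(Add(-1, 30), 2) = Pow(29, 2) = 841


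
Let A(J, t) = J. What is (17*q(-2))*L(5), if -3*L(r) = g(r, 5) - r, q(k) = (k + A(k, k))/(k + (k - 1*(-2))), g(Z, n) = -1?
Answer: 68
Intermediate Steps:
q(k) = 2*k/(2 + 2*k) (q(k) = (k + k)/(k + (k - 1*(-2))) = (2*k)/(k + (k + 2)) = (2*k)/(k + (2 + k)) = (2*k)/(2 + 2*k) = 2*k/(2 + 2*k))
L(r) = ⅓ + r/3 (L(r) = -(-1 - r)/3 = ⅓ + r/3)
(17*q(-2))*L(5) = (17*(-2/(1 - 2)))*(⅓ + (⅓)*5) = (17*(-2/(-1)))*(⅓ + 5/3) = (17*(-2*(-1)))*2 = (17*2)*2 = 34*2 = 68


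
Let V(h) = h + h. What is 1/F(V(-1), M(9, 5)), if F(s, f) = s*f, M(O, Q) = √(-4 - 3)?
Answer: I*√7/14 ≈ 0.18898*I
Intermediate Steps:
V(h) = 2*h
M(O, Q) = I*√7 (M(O, Q) = √(-7) = I*√7)
F(s, f) = f*s
1/F(V(-1), M(9, 5)) = 1/((I*√7)*(2*(-1))) = 1/((I*√7)*(-2)) = 1/(-2*I*√7) = I*√7/14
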